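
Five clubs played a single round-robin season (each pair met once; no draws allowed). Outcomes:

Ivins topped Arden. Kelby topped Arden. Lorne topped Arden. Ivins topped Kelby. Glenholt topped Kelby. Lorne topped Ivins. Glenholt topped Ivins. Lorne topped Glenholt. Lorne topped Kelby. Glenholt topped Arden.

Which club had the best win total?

Lorne

Win totals: Glenholt 3, Lorne 4, Kelby 1, Ivins 2, Arden 0.
Lorne leads with 4 wins (next highest: 3).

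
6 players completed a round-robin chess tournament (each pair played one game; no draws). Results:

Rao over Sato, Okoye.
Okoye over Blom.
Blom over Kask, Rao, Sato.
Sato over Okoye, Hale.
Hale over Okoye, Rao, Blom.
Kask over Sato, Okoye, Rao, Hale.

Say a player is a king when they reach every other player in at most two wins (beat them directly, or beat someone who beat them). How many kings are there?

3

Hale reaches everyone (king).
Blom reaches everyone (king).
Kask reaches everyone (king).
Rao cannot reach Kask in two steps.
Okoye cannot reach Hale in two steps.
Sato cannot reach Kask in two steps.
Kings: Hale, Blom, Kask — 3.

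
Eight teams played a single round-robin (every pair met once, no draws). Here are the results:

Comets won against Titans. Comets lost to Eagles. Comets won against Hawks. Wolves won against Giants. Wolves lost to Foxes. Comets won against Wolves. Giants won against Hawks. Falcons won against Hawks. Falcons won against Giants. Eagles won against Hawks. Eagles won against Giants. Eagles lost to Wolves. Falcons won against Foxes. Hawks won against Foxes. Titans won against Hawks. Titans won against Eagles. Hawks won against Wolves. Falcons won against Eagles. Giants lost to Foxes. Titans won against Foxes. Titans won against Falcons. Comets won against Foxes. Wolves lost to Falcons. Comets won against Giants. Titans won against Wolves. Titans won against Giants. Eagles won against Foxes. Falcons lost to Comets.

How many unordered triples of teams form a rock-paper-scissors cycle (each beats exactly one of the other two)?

Win totals: Comets 6, Falcons 5, Hawks 2, Titans 6, Foxes 2, Giants 1, Wolves 2, Eagles 4.
A team with w wins dominates both others in C(w,2) triples; summing gives 15 + 10 + 1 + 15 + 1 + 0 + 1 + 6 = 49 transitive triples.
Total triples C(8,3) = 56, so cyclic triples = 56 − 49 = 7.

7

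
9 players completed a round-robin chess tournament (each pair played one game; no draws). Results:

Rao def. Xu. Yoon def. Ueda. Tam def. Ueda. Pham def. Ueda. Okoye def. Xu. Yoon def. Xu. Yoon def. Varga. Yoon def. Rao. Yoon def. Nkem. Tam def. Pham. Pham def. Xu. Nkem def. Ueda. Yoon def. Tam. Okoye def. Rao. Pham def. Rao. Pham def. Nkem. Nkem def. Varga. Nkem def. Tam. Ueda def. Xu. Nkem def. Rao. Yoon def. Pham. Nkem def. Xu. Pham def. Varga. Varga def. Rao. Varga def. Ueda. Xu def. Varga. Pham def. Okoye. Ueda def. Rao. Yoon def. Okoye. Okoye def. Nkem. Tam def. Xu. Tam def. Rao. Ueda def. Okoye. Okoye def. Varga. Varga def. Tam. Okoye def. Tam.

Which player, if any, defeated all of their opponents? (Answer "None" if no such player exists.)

Yoon

Yoon has 8 wins out of 8 opponents — a perfect record.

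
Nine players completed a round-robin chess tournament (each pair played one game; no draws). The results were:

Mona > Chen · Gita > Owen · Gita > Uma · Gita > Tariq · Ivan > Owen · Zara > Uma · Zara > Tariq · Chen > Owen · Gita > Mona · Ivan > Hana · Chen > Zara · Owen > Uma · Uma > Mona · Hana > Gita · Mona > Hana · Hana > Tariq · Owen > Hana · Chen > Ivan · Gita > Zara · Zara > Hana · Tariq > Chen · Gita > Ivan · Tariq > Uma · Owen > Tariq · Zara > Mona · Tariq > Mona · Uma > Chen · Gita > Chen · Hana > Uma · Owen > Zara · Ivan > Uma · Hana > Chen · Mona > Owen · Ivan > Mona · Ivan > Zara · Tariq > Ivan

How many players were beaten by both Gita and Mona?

Gita beat: Mona, Zara, Chen, Tariq, Uma, Ivan, Owen.
Mona beat: Chen, Hana, Owen.
Both beat: Chen, Owen — 2.

2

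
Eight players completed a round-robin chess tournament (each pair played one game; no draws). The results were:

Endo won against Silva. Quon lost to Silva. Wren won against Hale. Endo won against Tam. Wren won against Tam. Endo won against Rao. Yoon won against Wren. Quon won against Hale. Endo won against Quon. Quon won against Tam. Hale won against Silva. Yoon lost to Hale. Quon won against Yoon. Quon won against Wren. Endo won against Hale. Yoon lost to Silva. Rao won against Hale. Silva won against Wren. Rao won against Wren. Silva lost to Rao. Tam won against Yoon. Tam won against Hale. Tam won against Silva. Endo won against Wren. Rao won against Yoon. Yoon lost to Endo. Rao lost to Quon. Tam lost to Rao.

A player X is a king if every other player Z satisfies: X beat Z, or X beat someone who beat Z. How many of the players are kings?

1

Endo reaches everyone (king).
Wren cannot reach Endo, Quon, Rao in two steps.
Quon cannot reach Endo in two steps.
Rao cannot reach Endo in two steps.
Yoon cannot reach Endo, Quon, Rao, Silva in two steps.
Tam cannot reach Endo, Rao in two steps.
Silva cannot reach Endo in two steps.
Hale cannot reach Endo, Rao, Tam in two steps.
Kings: Endo — 1.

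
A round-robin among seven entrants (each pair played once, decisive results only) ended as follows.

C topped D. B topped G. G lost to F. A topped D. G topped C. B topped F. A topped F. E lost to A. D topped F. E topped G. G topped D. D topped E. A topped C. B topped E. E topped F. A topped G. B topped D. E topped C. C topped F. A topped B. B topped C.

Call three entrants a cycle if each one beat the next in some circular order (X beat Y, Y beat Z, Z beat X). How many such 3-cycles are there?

4

Win totals: A 6, B 5, C 2, D 2, E 3, F 1, G 2.
An entrant with w wins dominates both others in C(w,2) triples; summing gives 15 + 10 + 1 + 1 + 3 + 0 + 1 = 31 transitive triples.
Total triples C(7,3) = 35, so cyclic triples = 35 − 31 = 4.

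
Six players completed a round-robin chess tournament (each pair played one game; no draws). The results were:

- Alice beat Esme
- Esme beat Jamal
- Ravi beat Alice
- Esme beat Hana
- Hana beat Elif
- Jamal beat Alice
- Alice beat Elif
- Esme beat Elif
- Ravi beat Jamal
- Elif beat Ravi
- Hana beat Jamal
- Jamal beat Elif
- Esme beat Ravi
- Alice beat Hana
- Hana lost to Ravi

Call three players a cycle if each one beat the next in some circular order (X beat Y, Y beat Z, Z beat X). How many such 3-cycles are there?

6

Of the C(6,3) = 20 triples, the cyclic ones are: {Esme, Alice, Jamal}; {Esme, Alice, Ravi}; {Hana, Alice, Jamal}; {Hana, Ravi, Elif}; {Alice, Ravi, Elif}; {Jamal, Ravi, Elif}.
That is 6.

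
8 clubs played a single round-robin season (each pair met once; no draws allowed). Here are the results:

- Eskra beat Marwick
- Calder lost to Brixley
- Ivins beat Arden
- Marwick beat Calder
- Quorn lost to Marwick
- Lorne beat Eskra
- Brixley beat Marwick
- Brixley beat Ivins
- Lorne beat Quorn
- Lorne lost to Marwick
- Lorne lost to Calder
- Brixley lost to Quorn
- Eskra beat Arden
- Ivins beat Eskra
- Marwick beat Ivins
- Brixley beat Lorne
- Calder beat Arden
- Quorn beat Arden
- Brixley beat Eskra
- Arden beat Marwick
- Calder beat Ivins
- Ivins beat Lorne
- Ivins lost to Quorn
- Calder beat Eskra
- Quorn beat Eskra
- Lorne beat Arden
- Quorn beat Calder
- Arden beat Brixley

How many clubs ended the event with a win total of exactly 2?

2

Win totals: Brixley 5, Arden 2, Marwick 4, Lorne 3, Ivins 3, Quorn 5, Calder 4, Eskra 2.
Exactly 2: Arden, Eskra — 2 clubs.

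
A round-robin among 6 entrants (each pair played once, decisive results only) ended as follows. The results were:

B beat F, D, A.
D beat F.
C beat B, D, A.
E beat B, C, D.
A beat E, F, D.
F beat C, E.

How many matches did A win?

3

A's results: beat D, E, F; lost to B, C.
That is 3 wins.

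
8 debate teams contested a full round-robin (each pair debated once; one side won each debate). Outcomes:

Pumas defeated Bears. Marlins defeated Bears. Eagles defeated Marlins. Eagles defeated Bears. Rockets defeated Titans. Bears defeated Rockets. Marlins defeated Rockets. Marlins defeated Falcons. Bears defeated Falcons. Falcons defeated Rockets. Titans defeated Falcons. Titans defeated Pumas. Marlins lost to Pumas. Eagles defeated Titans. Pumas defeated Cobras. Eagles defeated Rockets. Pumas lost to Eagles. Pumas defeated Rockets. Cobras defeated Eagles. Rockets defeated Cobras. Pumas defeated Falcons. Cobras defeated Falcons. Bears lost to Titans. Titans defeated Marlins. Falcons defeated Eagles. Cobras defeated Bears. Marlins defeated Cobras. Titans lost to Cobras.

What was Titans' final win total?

4

Titans' results: beat Pumas, Falcons, Bears, Marlins; lost to Rockets, Eagles, Cobras.
That is 4 wins.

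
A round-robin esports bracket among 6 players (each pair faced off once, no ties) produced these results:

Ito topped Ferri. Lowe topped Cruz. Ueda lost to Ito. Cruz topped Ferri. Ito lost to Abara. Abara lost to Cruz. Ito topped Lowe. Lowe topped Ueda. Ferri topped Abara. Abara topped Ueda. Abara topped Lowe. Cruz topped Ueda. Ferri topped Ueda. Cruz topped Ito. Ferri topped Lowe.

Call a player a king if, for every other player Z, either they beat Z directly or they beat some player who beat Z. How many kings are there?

5

Ferri reaches everyone (king).
Ito reaches everyone (king).
Lowe reaches everyone (king).
Cruz reaches everyone (king).
Abara reaches everyone (king).
Ueda cannot reach Ferri, Ito, Lowe, Cruz, Abara in two steps.
Kings: Ferri, Ito, Lowe, Cruz, Abara — 5.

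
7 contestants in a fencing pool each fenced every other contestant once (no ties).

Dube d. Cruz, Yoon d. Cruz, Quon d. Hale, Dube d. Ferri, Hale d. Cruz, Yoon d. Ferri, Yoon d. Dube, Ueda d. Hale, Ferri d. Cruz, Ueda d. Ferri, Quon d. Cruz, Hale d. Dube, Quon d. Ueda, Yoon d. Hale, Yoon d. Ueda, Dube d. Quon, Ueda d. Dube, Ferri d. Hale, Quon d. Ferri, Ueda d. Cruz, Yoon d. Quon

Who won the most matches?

Yoon

Win totals: Dube 3, Cruz 0, Yoon 6, Ferri 2, Hale 2, Quon 4, Ueda 4.
Yoon leads with 6 wins (next highest: 4).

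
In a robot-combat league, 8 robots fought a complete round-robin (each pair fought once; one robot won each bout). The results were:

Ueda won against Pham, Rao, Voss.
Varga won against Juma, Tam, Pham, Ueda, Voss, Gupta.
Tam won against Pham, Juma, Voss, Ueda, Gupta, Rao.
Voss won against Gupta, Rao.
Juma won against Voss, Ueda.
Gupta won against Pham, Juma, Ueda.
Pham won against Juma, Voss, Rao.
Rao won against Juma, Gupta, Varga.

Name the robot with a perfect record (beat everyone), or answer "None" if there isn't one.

None

Highest win total is Varga with 6 (out of 7 possible).
Varga lost to Rao, so no robot went undefeated.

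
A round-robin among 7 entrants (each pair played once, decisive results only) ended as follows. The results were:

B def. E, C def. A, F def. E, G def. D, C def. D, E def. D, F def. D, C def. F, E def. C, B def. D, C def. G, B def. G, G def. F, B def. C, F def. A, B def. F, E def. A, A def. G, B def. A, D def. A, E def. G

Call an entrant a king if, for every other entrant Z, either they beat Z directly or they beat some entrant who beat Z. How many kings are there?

A cannot reach B, C, E in two steps.
B reaches everyone (king).
C cannot reach B in two steps.
D cannot reach B, C, E, F in two steps.
E cannot reach B in two steps.
F cannot reach B in two steps.
G cannot reach B, C in two steps.
Kings: B — 1.

1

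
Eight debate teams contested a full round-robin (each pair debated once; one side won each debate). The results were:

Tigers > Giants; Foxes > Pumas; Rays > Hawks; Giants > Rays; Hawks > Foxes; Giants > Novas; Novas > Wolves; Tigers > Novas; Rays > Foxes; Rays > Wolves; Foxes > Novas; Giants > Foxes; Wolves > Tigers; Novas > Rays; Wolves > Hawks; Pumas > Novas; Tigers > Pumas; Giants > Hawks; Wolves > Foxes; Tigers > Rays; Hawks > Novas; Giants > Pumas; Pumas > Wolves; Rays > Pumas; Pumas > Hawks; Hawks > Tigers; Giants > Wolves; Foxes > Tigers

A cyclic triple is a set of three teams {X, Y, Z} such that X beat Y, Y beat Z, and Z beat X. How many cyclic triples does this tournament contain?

Win totals: Tigers 4, Novas 2, Hawks 3, Giants 6, Foxes 3, Rays 4, Pumas 3, Wolves 3.
A team with w wins dominates both others in C(w,2) triples; summing gives 6 + 1 + 3 + 15 + 3 + 6 + 3 + 3 = 40 transitive triples.
Total triples C(8,3) = 56, so cyclic triples = 56 − 40 = 16.

16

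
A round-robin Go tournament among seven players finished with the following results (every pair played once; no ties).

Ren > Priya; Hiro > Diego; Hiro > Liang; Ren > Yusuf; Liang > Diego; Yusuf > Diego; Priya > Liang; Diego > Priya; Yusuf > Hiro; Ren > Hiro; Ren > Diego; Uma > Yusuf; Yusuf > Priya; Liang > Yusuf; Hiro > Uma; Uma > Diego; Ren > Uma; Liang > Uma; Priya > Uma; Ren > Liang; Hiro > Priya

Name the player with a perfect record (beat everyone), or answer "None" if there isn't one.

Ren

Ren has 6 wins out of 6 opponents — a perfect record.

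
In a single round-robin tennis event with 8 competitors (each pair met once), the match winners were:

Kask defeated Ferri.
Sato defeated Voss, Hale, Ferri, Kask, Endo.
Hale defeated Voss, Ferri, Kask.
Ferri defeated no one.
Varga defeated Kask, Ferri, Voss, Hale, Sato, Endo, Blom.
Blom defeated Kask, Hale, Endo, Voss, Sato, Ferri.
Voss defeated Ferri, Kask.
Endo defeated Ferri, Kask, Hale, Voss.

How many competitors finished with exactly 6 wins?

1

Win totals: Ferri 0, Hale 3, Kask 1, Blom 6, Voss 2, Endo 4, Varga 7, Sato 5.
Exactly 6: Blom — 1 competitor.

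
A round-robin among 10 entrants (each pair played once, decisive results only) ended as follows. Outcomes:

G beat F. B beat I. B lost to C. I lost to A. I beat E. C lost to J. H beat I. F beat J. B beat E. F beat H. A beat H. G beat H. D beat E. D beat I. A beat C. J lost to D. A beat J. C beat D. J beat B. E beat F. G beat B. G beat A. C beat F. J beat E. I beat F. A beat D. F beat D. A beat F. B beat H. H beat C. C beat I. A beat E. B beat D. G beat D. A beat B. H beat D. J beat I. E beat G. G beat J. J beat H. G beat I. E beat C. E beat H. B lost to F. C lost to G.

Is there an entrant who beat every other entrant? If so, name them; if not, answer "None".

None

Highest win total is G with 8 (out of 9 possible).
G lost to E, so no entrant went undefeated.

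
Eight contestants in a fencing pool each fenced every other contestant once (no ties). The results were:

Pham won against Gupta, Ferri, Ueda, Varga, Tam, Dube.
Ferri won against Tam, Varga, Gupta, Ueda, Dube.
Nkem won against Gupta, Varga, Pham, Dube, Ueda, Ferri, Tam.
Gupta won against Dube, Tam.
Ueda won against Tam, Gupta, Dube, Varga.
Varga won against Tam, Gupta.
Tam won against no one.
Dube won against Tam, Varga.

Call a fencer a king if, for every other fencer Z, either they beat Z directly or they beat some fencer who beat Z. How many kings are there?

Nkem reaches everyone (king).
Dube cannot reach Nkem, Ferri, Ueda, Pham in two steps.
Tam cannot reach Nkem, Dube, Gupta, Ferri, Ueda, Pham, Varga in two steps.
Gupta cannot reach Nkem, Ferri, Ueda, Pham in two steps.
Ferri cannot reach Nkem, Pham in two steps.
Ueda cannot reach Nkem, Ferri, Pham in two steps.
Pham cannot reach Nkem in two steps.
Varga cannot reach Nkem, Ferri, Ueda, Pham in two steps.
Kings: Nkem — 1.

1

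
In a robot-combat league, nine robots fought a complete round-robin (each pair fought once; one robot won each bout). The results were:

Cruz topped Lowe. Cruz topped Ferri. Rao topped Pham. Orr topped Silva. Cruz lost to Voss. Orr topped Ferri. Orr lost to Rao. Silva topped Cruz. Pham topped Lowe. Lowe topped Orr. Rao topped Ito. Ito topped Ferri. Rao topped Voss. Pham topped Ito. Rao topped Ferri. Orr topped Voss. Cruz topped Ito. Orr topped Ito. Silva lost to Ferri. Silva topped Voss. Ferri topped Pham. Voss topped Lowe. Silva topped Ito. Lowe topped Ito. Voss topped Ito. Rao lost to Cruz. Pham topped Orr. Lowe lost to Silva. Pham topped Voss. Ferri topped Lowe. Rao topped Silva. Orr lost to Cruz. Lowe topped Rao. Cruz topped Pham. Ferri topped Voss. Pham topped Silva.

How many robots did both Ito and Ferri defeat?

0

Ito beat: Ferri.
Ferri beat: Voss, Lowe, Pham, Silva.
No one was beaten by both.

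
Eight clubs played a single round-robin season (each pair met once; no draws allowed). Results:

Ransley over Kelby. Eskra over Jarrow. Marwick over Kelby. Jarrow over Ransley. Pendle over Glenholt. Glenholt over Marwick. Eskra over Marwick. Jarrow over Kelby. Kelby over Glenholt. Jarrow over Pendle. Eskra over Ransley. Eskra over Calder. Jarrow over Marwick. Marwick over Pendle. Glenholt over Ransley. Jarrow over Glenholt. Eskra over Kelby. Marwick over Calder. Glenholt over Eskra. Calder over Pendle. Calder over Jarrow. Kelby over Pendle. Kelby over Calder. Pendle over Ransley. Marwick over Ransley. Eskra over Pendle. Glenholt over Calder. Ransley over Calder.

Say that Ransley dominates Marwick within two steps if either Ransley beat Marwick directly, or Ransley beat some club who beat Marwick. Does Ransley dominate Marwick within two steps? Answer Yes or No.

No

Ransley did not beat Marwick directly.
Ransley beat Calder, Kelby, but each of them lost to Marwick. No two-step path.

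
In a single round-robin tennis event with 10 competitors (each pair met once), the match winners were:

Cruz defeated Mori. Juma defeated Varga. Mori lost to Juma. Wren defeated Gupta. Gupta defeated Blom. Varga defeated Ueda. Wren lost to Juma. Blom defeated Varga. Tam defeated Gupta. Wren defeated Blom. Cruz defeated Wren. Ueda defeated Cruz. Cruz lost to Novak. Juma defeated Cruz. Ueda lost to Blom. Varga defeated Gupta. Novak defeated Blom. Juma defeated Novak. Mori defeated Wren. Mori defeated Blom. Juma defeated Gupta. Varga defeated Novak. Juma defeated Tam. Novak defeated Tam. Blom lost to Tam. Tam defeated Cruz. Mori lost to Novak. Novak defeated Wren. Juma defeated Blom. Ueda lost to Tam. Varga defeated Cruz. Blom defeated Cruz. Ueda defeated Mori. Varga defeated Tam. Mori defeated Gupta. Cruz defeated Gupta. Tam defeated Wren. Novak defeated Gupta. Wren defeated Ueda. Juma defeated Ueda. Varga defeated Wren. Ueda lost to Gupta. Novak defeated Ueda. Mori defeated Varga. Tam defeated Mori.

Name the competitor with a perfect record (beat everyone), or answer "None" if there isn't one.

Juma has 9 wins out of 9 opponents — a perfect record.

Juma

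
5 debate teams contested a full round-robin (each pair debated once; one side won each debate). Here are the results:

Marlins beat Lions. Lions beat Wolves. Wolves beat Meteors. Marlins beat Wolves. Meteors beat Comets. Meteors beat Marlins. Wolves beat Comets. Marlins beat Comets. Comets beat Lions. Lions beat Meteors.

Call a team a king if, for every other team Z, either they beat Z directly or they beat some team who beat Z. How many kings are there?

Comets cannot reach Marlins in two steps.
Meteors reaches everyone (king).
Wolves reaches everyone (king).
Lions reaches everyone (king).
Marlins reaches everyone (king).
Kings: Meteors, Wolves, Lions, Marlins — 4.

4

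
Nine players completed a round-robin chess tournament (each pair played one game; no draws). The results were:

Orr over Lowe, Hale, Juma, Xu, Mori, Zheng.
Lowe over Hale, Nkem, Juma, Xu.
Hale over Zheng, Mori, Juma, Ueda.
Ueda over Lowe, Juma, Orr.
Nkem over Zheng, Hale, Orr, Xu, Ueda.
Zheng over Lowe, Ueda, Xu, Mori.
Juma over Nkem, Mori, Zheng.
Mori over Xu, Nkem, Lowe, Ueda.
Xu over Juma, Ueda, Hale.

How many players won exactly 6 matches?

Win totals: Zheng 4, Juma 3, Lowe 4, Nkem 5, Ueda 3, Hale 4, Xu 3, Mori 4, Orr 6.
Exactly 6: Orr — 1 player.

1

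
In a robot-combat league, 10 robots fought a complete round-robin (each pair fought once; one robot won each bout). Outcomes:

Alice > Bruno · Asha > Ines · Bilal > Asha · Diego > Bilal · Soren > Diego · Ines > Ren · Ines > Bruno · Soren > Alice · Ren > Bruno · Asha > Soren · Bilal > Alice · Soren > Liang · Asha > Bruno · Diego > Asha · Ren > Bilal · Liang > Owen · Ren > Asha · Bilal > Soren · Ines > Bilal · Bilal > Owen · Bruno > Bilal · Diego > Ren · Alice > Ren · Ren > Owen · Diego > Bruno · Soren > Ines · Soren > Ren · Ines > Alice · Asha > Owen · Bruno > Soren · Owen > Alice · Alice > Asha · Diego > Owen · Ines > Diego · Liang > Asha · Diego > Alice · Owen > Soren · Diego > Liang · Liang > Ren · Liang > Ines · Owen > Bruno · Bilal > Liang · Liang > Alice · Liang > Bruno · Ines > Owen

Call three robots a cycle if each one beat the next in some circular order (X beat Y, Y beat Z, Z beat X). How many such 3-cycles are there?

Win totals: Alice 3, Bilal 5, Liang 6, Asha 4, Bruno 2, Soren 5, Diego 7, Ines 6, Ren 4, Owen 3.
A robot with w wins dominates both others in C(w,2) triples; summing gives 3 + 10 + 15 + 6 + 1 + 10 + 21 + 15 + 6 + 3 = 90 transitive triples.
Total triples C(10,3) = 120, so cyclic triples = 120 − 90 = 30.

30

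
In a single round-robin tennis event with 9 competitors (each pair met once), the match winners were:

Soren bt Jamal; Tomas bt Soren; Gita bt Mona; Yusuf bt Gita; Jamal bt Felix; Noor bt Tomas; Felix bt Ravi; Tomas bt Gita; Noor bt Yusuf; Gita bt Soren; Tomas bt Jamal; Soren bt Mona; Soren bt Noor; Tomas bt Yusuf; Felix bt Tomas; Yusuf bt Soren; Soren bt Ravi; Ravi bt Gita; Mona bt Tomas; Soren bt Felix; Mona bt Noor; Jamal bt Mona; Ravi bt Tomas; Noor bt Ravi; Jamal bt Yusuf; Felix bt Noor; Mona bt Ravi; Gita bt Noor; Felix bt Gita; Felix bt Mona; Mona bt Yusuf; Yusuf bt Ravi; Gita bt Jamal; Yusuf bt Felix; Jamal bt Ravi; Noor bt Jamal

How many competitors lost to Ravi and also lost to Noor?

1

Ravi beat: Tomas, Gita.
Noor beat: Yusuf, Jamal, Ravi, Tomas.
Both beat: Tomas — 1.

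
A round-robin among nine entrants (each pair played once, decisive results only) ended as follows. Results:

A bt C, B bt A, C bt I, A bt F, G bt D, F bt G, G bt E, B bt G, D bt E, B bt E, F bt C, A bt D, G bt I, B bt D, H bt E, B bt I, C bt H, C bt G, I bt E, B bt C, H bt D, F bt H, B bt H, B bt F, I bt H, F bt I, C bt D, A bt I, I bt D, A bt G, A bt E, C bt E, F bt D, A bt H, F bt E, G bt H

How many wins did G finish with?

G's results: beat D, E, H, I; lost to A, B, C, F.
That is 4 wins.

4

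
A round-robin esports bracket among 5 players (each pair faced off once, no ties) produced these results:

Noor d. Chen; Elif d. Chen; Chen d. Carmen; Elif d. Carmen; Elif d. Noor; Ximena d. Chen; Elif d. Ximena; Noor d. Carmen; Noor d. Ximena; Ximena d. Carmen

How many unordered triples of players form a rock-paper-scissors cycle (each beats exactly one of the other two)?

Win totals: Chen 1, Ximena 2, Carmen 0, Elif 4, Noor 3.
A player with w wins dominates both others in C(w,2) triples; summing gives 0 + 1 + 0 + 6 + 3 = 10 transitive triples.
Total triples C(5,3) = 10, so cyclic triples = 10 − 10 = 0.

0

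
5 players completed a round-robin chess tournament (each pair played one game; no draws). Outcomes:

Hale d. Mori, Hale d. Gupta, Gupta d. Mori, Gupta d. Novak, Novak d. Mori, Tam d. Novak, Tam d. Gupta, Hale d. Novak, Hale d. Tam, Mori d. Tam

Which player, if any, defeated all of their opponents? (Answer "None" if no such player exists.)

Hale has 4 wins out of 4 opponents — a perfect record.

Hale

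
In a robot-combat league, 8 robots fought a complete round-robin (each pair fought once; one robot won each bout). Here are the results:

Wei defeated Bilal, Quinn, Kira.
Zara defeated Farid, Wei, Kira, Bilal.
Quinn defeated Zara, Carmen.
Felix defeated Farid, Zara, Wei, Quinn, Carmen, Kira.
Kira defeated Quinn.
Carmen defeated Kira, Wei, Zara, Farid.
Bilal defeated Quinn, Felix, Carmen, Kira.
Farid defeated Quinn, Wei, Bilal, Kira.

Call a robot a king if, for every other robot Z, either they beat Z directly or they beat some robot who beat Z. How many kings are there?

Quinn cannot reach Felix in two steps.
Zara reaches everyone (king).
Bilal reaches everyone (king).
Wei cannot reach Farid in two steps.
Kira cannot reach Bilal, Wei, Farid, Felix in two steps.
Farid reaches everyone (king).
Felix reaches everyone (king).
Carmen cannot reach Felix in two steps.
Kings: Zara, Bilal, Farid, Felix — 4.

4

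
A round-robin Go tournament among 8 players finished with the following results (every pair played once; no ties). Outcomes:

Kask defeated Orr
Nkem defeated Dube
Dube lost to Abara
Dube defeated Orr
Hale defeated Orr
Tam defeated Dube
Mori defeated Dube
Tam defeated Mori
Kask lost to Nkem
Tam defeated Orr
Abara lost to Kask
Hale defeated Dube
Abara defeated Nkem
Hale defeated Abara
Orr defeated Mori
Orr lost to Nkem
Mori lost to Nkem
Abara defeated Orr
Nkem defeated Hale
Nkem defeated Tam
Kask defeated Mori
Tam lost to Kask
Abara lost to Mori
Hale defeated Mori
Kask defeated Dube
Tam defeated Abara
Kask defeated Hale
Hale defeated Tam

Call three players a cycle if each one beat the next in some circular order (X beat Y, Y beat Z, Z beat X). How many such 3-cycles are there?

Win totals: Nkem 6, Tam 4, Dube 1, Hale 5, Mori 2, Kask 6, Orr 1, Abara 3.
A player with w wins dominates both others in C(w,2) triples; summing gives 15 + 6 + 0 + 10 + 1 + 15 + 0 + 3 = 50 transitive triples.
Total triples C(8,3) = 56, so cyclic triples = 56 − 50 = 6.

6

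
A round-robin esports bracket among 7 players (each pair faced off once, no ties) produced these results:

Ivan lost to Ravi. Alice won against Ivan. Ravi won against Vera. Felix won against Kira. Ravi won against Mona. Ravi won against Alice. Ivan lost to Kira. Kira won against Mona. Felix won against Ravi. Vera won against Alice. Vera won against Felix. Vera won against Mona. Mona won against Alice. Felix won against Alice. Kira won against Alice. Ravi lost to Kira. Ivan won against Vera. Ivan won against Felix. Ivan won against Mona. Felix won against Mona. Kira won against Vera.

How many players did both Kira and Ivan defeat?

Kira beat: Ravi, Alice, Mona, Vera, Ivan.
Ivan beat: Mona, Vera, Felix.
Both beat: Mona, Vera — 2.

2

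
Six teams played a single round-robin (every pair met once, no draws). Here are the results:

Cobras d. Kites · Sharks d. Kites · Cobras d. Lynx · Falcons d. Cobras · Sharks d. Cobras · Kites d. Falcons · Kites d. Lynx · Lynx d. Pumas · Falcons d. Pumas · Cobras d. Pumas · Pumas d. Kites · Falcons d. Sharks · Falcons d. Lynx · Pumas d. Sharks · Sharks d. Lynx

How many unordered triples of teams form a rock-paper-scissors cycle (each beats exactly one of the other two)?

6

Win totals: Falcons 4, Cobras 3, Sharks 3, Lynx 1, Kites 2, Pumas 2.
A team with w wins dominates both others in C(w,2) triples; summing gives 6 + 3 + 3 + 0 + 1 + 1 = 14 transitive triples.
Total triples C(6,3) = 20, so cyclic triples = 20 − 14 = 6.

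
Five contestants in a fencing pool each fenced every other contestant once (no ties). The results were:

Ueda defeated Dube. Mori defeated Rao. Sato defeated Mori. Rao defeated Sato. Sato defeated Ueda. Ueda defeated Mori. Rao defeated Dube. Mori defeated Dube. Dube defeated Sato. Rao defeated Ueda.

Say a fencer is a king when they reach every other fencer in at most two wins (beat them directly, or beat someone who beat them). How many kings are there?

Mori reaches everyone (king).
Rao reaches everyone (king).
Ueda reaches everyone (king).
Sato reaches everyone (king).
Dube cannot reach Rao in two steps.
Kings: Mori, Rao, Ueda, Sato — 4.

4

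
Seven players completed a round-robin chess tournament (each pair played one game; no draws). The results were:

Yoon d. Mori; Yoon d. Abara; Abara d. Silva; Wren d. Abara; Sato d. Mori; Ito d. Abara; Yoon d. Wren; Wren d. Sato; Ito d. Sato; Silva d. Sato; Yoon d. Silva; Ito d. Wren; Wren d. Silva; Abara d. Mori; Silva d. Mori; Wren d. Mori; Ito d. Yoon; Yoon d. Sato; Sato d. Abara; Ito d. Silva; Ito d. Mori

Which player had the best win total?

Ito

Win totals: Sato 2, Ito 6, Mori 0, Yoon 5, Wren 4, Silva 2, Abara 2.
Ito leads with 6 wins (next highest: 5).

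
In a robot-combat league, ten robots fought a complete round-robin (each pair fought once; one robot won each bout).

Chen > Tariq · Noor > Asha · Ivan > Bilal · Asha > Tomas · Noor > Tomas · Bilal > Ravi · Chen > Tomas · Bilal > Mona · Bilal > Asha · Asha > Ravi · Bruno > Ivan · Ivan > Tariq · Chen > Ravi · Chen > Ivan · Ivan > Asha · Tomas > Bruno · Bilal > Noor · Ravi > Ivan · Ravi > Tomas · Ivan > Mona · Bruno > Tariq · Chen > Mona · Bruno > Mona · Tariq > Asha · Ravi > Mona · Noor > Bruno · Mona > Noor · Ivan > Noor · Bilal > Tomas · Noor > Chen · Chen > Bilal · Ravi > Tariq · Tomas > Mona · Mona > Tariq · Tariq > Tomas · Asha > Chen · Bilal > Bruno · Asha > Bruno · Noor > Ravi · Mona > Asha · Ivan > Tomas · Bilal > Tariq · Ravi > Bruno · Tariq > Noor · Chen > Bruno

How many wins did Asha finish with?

4

Asha's results: beat Bruno, Tomas, Chen, Ravi; lost to Tariq, Noor, Ivan, Mona, Bilal.
That is 4 wins.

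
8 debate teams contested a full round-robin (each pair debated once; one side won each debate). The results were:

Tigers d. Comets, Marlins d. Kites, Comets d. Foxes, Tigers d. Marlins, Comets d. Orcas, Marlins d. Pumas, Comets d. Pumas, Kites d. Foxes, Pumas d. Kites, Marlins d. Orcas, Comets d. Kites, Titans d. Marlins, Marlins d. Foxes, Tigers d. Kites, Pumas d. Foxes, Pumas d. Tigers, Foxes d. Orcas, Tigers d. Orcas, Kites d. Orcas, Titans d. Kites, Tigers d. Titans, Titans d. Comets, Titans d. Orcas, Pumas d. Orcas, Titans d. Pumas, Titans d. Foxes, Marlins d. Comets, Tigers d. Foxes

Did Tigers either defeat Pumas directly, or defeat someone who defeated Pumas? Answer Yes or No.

Tigers did not beat Pumas directly.
Tigers beat Marlins, Comets, Foxes, Titans, Kites, Orcas. Of those, Marlins beat Pumas.

Yes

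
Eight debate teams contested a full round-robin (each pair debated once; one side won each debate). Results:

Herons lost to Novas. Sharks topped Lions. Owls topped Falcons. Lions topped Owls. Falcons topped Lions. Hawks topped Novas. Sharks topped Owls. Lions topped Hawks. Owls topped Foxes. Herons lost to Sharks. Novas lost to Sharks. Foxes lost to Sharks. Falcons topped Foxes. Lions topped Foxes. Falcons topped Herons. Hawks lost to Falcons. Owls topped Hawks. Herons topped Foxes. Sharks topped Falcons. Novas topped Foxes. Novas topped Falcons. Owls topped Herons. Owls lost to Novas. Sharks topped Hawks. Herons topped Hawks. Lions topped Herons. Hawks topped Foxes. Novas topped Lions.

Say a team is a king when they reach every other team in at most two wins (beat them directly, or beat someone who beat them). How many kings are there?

1

Hawks cannot reach Sharks in two steps.
Novas cannot reach Sharks in two steps.
Foxes cannot reach Hawks, Novas, Herons, Sharks, Lions, Falcons, Owls in two steps.
Herons cannot reach Sharks, Lions, Falcons, Owls in two steps.
Sharks reaches everyone (king).
Lions cannot reach Sharks in two steps.
Falcons cannot reach Sharks in two steps.
Owls cannot reach Sharks in two steps.
Kings: Sharks — 1.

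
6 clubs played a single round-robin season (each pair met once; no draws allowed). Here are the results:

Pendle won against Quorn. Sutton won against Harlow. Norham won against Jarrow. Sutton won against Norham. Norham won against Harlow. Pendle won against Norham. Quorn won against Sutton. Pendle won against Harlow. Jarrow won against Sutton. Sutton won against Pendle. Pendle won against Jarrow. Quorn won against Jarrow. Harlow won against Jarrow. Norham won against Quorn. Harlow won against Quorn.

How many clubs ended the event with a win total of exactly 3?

2

Win totals: Harlow 2, Jarrow 1, Norham 3, Pendle 4, Sutton 3, Quorn 2.
Exactly 3: Norham, Sutton — 2 clubs.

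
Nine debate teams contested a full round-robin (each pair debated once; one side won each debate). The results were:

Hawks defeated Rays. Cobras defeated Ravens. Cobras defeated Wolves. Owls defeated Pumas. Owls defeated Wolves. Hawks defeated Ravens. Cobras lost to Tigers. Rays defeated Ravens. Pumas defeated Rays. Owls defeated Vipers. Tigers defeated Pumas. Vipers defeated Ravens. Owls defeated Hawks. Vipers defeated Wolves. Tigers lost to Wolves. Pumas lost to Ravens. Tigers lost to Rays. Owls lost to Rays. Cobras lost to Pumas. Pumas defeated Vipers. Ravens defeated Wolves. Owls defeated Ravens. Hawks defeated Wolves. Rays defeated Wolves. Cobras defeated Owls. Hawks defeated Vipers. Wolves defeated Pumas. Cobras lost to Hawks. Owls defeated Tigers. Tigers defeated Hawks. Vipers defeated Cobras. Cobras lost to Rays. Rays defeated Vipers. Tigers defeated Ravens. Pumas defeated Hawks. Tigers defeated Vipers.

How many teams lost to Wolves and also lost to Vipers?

Wolves beat: Pumas, Tigers.
Vipers beat: Ravens, Wolves, Cobras.
No one was beaten by both.

0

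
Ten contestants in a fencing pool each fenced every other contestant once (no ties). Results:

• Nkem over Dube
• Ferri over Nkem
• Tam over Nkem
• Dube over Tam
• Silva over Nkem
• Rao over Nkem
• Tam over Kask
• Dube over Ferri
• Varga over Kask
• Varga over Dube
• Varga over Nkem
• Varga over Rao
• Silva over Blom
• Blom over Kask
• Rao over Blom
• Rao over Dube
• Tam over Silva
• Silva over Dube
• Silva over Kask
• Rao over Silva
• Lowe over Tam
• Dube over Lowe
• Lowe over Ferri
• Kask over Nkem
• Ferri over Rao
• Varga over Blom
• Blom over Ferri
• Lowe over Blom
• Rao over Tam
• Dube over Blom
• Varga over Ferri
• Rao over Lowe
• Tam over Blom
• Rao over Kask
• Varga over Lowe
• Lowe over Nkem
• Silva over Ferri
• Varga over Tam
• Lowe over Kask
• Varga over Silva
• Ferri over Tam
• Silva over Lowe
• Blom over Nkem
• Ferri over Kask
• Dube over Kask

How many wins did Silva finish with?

Silva's results: beat Nkem, Kask, Ferri, Lowe, Dube, Blom; lost to Rao, Tam, Varga.
That is 6 wins.

6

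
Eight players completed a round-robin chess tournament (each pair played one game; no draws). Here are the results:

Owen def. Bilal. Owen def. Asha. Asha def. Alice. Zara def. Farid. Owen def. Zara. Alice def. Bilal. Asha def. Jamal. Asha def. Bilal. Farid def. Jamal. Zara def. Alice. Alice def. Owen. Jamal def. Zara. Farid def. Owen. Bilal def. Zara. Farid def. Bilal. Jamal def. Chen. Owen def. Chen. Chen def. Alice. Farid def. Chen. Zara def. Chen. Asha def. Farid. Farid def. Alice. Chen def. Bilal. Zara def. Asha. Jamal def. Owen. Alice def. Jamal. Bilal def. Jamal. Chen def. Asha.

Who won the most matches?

Win totals: Jamal 3, Alice 3, Owen 4, Bilal 2, Farid 5, Asha 4, Zara 4, Chen 3.
Farid leads with 5 wins (next highest: 4).

Farid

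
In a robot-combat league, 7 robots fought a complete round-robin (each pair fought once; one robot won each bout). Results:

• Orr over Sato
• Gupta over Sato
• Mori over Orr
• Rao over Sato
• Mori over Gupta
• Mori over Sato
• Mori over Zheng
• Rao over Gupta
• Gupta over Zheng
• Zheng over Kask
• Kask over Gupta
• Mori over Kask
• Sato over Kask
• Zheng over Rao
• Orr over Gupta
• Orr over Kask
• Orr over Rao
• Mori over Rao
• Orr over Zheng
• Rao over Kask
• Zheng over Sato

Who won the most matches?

Win totals: Kask 1, Mori 6, Sato 1, Rao 3, Zheng 3, Gupta 2, Orr 5.
Mori leads with 6 wins (next highest: 5).

Mori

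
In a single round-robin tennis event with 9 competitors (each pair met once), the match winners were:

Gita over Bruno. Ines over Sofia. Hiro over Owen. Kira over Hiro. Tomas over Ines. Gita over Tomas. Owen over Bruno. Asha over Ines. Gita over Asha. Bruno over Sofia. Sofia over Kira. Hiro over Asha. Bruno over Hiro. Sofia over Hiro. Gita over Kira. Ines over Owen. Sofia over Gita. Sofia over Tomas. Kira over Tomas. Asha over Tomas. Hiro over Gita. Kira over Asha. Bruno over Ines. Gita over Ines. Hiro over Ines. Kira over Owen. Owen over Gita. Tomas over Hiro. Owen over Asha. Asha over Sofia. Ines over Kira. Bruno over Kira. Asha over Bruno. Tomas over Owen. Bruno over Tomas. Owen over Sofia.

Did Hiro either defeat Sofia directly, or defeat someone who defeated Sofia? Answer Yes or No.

Hiro did not beat Sofia directly.
Hiro beat Asha, Ines, Gita, Owen. Of those, Asha beat Sofia.

Yes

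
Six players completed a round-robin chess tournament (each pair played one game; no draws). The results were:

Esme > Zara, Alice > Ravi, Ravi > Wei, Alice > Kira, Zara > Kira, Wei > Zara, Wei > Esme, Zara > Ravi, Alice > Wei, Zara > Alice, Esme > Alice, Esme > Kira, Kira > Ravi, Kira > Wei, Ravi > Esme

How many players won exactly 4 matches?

Win totals: Ravi 2, Wei 2, Zara 3, Alice 3, Esme 3, Kira 2.
No player has exactly 4 wins.

0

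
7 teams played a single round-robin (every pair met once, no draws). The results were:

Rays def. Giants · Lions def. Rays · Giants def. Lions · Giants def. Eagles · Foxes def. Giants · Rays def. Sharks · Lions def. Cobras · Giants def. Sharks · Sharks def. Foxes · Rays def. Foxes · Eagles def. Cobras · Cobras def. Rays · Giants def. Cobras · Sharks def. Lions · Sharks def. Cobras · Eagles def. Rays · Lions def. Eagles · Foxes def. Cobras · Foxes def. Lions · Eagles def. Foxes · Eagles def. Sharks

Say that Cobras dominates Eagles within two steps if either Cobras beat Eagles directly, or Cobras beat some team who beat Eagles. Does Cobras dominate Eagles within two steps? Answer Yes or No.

No

Cobras did not beat Eagles directly.
Cobras beat Rays, but each of them lost to Eagles. No two-step path.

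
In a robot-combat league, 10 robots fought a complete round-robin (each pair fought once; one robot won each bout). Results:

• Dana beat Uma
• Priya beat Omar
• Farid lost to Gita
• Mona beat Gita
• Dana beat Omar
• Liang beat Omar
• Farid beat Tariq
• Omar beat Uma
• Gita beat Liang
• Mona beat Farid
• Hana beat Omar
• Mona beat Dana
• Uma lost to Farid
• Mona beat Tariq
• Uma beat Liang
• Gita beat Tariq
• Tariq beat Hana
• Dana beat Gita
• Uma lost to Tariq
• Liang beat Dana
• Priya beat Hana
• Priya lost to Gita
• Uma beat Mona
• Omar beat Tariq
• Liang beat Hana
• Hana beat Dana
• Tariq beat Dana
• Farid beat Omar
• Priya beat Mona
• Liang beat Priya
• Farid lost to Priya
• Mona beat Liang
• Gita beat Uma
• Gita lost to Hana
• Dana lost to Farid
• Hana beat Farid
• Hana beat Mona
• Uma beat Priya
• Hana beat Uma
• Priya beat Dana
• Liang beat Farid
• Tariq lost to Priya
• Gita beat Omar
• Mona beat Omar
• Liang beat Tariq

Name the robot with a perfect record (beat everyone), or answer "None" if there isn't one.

Highest win total is Priya with 6 (out of 9 possible).
Priya lost to Liang, Gita, Uma, so no robot went undefeated.

None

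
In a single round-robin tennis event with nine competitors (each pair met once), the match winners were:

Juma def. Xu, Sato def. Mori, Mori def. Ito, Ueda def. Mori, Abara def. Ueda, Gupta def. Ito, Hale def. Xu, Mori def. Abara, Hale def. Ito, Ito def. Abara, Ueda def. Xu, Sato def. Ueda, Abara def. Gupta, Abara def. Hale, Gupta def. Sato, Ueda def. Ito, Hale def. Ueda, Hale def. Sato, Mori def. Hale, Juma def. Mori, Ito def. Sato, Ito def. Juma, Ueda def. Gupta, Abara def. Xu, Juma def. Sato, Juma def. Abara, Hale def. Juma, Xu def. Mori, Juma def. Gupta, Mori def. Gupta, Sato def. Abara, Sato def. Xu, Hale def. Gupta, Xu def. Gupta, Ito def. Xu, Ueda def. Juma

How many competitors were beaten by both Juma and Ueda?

Juma beat: Abara, Gupta, Mori, Sato, Xu.
Ueda beat: Ito, Gupta, Mori, Juma, Xu.
Both beat: Gupta, Mori, Xu — 3.

3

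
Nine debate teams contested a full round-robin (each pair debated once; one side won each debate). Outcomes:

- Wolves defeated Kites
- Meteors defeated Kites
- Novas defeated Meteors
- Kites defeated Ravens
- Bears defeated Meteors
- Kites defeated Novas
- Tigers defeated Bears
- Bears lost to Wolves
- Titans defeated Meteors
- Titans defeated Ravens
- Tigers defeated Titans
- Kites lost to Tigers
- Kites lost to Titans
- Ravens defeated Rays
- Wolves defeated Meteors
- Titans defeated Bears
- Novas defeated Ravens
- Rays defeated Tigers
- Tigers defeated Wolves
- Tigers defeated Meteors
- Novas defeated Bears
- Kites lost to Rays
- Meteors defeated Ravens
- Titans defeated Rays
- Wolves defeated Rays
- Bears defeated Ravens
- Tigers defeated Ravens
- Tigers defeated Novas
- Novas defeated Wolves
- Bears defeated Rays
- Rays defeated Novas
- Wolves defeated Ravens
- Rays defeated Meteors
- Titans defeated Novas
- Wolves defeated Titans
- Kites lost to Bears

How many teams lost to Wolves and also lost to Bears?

4

Wolves beat: Ravens, Bears, Rays, Meteors, Kites, Titans.
Bears beat: Ravens, Rays, Meteors, Kites.
Both beat: Ravens, Rays, Meteors, Kites — 4.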